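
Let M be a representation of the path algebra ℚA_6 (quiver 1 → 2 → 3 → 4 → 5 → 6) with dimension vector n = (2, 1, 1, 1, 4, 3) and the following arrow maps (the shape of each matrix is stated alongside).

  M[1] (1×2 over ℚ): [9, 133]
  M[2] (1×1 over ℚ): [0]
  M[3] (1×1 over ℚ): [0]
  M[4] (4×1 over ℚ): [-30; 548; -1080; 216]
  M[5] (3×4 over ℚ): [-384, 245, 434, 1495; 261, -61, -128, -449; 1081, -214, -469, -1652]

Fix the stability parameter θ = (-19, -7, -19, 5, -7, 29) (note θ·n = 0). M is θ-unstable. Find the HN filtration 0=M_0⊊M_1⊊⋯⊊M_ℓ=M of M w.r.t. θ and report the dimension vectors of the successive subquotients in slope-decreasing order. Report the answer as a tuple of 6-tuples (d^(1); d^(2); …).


Interval decomposition of M: I[1,1], I[1,2], I[3,3], I[4,6], I[5,5], I[5,6]^2.
HN type (ℓ=4): μ^(1)=29; μ^(2)=-1; μ^(3)=-7; μ^(4)=-19

((0, 0, 0, 0, 0, 3); (0, 0, 0, 1, 1, 0); (0, 1, 0, 0, 3, 0); (2, 0, 1, 0, 0, 0))


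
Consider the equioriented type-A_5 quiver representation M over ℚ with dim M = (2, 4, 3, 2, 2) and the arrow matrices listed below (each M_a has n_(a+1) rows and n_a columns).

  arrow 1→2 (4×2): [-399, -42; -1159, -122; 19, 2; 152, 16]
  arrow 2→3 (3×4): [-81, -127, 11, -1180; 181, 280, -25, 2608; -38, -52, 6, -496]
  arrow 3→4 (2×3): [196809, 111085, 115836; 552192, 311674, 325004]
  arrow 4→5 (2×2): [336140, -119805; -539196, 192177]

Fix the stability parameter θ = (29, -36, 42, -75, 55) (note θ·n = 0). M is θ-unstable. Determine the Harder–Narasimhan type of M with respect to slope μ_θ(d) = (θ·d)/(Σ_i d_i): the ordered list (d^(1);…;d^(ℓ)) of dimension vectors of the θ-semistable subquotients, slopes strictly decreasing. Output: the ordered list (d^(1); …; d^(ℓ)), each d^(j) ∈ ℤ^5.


Barcode: M ≅ I[1,1], I[1,4], I[2,2]^2, I[2,5], I[3,3], I[5,5]. HN layers by μ_θ (6 steps, strictly decreasing):
  μ^(1)=55; μ^(2)=42; μ^(3)=29; μ^(4)=-10; μ^(5)=-33/2; μ^(6)=-36

((0, 0, 0, 0, 2); (0, 0, 1, 0, 0); (1, 0, 0, 0, 0); (1, 1, 1, 1, 0); (0, 0, 1, 1, 0); (0, 3, 0, 0, 0))


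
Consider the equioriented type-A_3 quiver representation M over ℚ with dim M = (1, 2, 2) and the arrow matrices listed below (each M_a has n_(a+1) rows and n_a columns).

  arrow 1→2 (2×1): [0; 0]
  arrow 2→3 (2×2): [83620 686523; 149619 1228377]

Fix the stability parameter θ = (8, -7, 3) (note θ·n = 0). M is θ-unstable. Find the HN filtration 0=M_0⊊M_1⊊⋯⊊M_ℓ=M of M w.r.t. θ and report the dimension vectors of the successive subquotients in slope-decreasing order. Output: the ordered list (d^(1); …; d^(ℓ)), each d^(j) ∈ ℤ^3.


Via rank(M_{q-1}∘⋯∘M_p): M ≅ I[1,1], I[2,3]^2.
μ_θ-semistable layers: μ^(1)=8; μ^(2)=3; μ^(3)=-7

((1, 0, 0); (0, 0, 2); (0, 2, 0))


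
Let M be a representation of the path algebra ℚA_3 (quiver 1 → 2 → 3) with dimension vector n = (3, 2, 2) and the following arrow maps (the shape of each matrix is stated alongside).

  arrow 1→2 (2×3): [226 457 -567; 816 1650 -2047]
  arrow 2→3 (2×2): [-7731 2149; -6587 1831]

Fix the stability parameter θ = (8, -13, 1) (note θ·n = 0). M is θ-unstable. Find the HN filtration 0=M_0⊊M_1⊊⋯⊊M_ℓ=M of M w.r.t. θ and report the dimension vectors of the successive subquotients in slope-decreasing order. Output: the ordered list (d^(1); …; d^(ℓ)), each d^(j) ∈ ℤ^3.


Interval decomposition of M: I[1,1], I[1,3]^2.
HN type (ℓ=3): μ^(1)=8; μ^(2)=1; μ^(3)=-5/2

((1, 0, 0); (0, 0, 2); (2, 2, 0))


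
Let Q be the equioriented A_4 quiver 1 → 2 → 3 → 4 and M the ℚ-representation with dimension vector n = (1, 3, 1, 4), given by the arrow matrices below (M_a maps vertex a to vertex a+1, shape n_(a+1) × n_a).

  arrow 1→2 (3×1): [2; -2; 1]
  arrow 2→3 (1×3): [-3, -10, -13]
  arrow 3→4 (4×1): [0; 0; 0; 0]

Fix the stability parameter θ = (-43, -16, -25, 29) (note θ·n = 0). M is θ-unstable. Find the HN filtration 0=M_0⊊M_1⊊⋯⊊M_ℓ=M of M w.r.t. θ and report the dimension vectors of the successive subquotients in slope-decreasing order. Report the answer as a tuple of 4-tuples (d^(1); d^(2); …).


Interval decomposition of M: I[1,3], I[2,2]^2, I[4,4]^4.
HN type (ℓ=4): μ^(1)=29; μ^(2)=-16; μ^(3)=-41/2; μ^(4)=-43

((0, 0, 0, 4); (0, 2, 0, 0); (0, 1, 1, 0); (1, 0, 0, 0))


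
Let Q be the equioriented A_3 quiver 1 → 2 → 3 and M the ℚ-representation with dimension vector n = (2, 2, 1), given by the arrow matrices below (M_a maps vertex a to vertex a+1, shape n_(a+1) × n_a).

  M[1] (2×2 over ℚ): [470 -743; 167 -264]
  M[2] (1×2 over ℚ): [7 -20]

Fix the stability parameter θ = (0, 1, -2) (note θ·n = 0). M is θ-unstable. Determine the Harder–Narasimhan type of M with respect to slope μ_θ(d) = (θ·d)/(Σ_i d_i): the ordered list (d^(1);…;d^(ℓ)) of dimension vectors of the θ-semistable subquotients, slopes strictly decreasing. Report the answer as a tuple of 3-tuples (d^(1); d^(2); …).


Barcode: M ≅ I[1,2], I[1,3]. HN layers by μ_θ (3 steps, strictly decreasing):
  μ^(1)=1; μ^(2)=0; μ^(3)=-1/3

((0, 1, 0); (1, 0, 0); (1, 1, 1))


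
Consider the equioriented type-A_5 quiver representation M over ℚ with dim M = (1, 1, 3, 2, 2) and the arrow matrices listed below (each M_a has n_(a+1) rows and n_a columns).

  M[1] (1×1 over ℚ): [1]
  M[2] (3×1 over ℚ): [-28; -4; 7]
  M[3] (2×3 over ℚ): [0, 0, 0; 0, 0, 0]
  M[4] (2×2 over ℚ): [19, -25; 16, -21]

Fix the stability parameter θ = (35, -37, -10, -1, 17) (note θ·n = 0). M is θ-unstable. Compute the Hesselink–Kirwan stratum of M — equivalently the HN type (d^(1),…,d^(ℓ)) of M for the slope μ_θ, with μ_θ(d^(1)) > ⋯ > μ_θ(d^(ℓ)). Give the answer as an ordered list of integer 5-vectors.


Barcode: M ≅ I[1,3], I[3,3]^2, I[4,5]^2. HN layers by μ_θ (4 steps, strictly decreasing):
  μ^(1)=17; μ^(2)=-1; μ^(3)=-4; μ^(4)=-10

((0, 0, 0, 0, 2); (0, 0, 0, 2, 0); (1, 1, 1, 0, 0); (0, 0, 2, 0, 0))


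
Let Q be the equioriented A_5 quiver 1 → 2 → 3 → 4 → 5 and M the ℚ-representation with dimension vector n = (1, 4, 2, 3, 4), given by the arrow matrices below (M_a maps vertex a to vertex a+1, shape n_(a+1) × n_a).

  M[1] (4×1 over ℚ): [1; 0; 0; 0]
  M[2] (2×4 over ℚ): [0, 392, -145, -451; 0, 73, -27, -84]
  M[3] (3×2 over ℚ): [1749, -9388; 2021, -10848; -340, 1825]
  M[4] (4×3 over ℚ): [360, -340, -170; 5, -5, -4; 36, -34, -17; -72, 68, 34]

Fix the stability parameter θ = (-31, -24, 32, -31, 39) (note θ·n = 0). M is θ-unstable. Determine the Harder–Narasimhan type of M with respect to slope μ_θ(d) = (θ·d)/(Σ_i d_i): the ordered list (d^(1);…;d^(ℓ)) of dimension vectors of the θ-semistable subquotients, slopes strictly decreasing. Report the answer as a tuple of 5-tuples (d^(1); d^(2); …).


Barcode: M ≅ I[1,2], I[2,2], I[2,4], I[2,5], I[4,5], I[5,5]^2. HN layers by μ_θ (4 steps, strictly decreasing):
  μ^(1)=39; μ^(2)=1/2; μ^(3)=-24; μ^(4)=-31

((0, 0, 0, 0, 4); (0, 0, 2, 2, 0); (0, 4, 0, 0, 0); (1, 0, 0, 1, 0))


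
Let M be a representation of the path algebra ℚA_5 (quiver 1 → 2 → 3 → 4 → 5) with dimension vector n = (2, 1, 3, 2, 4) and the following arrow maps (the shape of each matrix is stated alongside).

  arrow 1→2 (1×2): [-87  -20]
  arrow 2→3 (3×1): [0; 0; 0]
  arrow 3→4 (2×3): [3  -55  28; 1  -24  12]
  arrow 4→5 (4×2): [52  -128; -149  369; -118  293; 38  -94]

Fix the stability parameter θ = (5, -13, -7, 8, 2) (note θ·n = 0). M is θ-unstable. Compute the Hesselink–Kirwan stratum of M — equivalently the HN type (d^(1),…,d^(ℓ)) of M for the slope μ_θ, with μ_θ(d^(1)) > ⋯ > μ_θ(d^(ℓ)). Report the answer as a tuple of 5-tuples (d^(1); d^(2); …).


Via rank(M_{q-1}∘⋯∘M_p): M ≅ I[1,1], I[1,2], I[3,3], I[3,5]^2, I[5,5]^2.
μ_θ-semistable layers: μ^(1)=5; μ^(2)=2; μ^(3)=-4; μ^(4)=-7

((1, 0, 0, 2, 2); (0, 0, 0, 0, 2); (1, 1, 0, 0, 0); (0, 0, 3, 0, 0))


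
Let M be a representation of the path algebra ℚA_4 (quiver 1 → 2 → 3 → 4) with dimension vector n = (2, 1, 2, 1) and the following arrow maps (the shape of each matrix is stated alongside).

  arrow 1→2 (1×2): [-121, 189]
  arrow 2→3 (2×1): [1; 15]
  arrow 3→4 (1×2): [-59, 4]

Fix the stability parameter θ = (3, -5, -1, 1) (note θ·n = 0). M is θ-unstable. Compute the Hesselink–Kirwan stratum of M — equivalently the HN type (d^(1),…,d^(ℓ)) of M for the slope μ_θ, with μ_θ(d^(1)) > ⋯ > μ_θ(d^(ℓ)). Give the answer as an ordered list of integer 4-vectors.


Barcode: M ≅ I[1,1], I[1,4], I[3,3]. HN layers by μ_θ (3 steps, strictly decreasing):
  μ^(1)=3; μ^(2)=1; μ^(3)=-1

((1, 0, 0, 0); (0, 0, 0, 1); (1, 1, 2, 0))


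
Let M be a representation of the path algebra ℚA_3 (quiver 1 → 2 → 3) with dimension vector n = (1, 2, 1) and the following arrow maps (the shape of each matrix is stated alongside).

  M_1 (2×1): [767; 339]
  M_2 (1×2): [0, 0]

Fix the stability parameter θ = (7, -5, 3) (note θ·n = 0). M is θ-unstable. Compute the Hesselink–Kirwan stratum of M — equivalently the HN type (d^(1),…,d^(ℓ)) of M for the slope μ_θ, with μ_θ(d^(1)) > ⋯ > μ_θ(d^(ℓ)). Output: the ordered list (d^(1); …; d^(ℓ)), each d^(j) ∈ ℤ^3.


Barcode: M ≅ I[1,2], I[2,2], I[3,3]. HN layers by μ_θ (3 steps, strictly decreasing):
  μ^(1)=3; μ^(2)=1; μ^(3)=-5

((0, 0, 1); (1, 1, 0); (0, 1, 0))


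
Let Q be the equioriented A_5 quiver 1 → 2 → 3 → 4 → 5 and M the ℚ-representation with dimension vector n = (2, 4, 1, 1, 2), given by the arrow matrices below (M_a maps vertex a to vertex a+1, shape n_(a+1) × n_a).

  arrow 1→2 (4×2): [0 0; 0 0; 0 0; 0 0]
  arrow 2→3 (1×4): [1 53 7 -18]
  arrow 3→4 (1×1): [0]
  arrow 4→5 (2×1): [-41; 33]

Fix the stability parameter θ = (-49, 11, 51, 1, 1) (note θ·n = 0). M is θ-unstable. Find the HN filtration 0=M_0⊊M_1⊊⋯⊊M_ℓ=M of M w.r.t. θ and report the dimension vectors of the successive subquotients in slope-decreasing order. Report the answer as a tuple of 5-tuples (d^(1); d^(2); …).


Via rank(M_{q-1}∘⋯∘M_p): M ≅ I[1,1]^2, I[2,2]^3, I[2,3], I[4,5], I[5,5].
μ_θ-semistable layers: μ^(1)=51; μ^(2)=11; μ^(3)=1; μ^(4)=-49

((0, 0, 1, 0, 0); (0, 4, 0, 0, 0); (0, 0, 0, 1, 2); (2, 0, 0, 0, 0))


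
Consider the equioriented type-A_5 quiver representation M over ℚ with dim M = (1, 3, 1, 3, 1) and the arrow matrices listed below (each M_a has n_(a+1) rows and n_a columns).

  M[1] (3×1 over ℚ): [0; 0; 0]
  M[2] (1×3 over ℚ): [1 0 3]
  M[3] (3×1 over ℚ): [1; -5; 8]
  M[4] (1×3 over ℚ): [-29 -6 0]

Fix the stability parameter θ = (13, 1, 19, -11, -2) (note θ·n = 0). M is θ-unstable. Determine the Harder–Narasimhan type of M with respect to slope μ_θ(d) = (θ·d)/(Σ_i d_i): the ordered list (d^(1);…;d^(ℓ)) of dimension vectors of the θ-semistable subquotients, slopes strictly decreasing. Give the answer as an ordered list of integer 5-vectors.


Interval decomposition of M: I[1,1], I[2,2]^2, I[2,5], I[4,4]^2.
HN type (ℓ=4): μ^(1)=13; μ^(2)=2; μ^(3)=1; μ^(4)=-11

((1, 0, 0, 0, 0); (0, 0, 1, 1, 1); (0, 3, 0, 0, 0); (0, 0, 0, 2, 0))


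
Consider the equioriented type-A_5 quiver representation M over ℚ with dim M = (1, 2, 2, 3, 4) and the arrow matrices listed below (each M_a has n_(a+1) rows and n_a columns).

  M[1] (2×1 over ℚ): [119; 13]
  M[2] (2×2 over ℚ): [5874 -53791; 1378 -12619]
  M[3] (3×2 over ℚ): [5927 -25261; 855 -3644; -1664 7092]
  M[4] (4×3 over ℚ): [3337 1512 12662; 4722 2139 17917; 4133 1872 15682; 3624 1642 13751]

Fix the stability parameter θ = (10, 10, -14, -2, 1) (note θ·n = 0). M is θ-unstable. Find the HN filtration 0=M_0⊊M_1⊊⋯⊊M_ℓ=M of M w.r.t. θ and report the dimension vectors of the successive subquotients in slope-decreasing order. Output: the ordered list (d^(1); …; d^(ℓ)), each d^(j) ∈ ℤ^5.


Barcode: M ≅ I[1,5], I[2,5], I[4,5], I[5,5]. HN layers by μ_θ (2 steps, strictly decreasing):
  μ^(1)=1; μ^(2)=-2

((1, 1, 1, 1, 4); (0, 1, 1, 2, 0))


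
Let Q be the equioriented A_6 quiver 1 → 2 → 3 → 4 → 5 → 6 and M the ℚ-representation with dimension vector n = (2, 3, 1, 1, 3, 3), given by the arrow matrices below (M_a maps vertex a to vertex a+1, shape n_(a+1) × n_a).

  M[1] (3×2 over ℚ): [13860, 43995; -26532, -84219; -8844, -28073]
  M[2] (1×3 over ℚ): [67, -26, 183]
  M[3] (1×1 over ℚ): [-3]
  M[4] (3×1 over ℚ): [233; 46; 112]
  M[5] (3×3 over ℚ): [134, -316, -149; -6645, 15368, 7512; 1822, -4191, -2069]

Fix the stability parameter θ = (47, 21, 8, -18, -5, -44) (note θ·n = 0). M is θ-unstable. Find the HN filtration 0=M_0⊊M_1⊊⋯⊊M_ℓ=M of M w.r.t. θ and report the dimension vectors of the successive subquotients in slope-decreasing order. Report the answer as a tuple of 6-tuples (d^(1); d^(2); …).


Barcode: M ≅ I[1,1], I[1,2], I[2,2], I[2,6], I[5,6]^2. HN layers by μ_θ (5 steps, strictly decreasing):
  μ^(1)=47; μ^(2)=34; μ^(3)=21; μ^(4)=-38/5; μ^(5)=-49/2

((1, 0, 0, 0, 0, 0); (1, 1, 0, 0, 0, 0); (0, 1, 0, 0, 0, 0); (0, 1, 1, 1, 1, 1); (0, 0, 0, 0, 2, 2))


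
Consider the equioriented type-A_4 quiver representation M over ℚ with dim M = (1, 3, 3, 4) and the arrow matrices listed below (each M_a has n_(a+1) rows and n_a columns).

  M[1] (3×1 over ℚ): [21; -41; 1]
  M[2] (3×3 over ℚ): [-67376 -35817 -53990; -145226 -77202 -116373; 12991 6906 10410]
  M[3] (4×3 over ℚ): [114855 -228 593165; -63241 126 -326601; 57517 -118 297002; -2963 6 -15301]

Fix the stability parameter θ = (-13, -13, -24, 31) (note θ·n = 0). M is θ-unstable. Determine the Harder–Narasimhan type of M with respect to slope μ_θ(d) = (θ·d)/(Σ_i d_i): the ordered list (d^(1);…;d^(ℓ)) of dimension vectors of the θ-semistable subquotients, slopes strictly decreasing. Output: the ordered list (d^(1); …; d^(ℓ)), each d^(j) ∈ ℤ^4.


Via rank(M_{q-1}∘⋯∘M_p): M ≅ I[1,4], I[2,4]^2, I[4,4].
μ_θ-semistable layers: μ^(1)=31; μ^(2)=-50/3; μ^(3)=-37/2

((0, 0, 0, 4); (1, 1, 1, 0); (0, 2, 2, 0))


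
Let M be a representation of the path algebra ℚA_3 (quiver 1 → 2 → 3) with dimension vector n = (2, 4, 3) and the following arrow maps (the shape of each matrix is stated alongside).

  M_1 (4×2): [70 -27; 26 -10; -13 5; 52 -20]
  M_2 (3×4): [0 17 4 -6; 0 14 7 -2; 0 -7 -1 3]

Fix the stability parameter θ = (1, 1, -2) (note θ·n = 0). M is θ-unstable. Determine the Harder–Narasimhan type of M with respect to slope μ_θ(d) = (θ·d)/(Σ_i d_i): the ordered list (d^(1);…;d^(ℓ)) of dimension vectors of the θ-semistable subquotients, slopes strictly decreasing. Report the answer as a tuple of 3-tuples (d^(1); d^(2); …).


Barcode: M ≅ I[1,2], I[1,3], I[2,3]^2. HN layers by μ_θ (3 steps, strictly decreasing):
  μ^(1)=1; μ^(2)=0; μ^(3)=-1/2

((1, 1, 0); (1, 1, 1); (0, 2, 2))


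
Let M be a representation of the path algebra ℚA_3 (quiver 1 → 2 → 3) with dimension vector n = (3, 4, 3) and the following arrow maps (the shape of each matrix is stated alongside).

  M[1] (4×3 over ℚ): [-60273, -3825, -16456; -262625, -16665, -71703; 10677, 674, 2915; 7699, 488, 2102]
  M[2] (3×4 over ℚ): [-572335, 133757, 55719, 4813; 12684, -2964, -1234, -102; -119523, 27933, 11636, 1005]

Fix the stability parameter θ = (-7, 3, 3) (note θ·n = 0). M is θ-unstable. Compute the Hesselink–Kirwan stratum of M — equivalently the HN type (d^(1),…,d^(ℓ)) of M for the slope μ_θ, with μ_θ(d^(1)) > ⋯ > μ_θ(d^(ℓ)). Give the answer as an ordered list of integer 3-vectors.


Via rank(M_{q-1}∘⋯∘M_p): M ≅ I[1,2], I[1,3]^2, I[2,3].
μ_θ-semistable layers: μ^(1)=3; μ^(2)=-7

((0, 4, 3); (3, 0, 0))


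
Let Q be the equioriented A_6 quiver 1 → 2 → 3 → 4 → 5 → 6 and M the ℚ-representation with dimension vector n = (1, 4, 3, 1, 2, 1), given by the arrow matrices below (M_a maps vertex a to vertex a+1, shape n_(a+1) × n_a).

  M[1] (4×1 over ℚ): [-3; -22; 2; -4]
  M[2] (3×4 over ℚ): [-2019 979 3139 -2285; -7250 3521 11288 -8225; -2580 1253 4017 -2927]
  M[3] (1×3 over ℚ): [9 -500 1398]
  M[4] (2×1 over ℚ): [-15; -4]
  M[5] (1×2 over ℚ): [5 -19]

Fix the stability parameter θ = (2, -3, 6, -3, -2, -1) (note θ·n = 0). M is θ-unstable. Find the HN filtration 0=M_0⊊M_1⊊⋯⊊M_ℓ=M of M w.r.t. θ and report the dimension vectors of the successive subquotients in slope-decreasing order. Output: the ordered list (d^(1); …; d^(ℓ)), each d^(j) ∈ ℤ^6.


Interval decomposition of M: I[1,6], I[2,2], I[2,3]^2, I[5,5].
HN type (ℓ=5): μ^(1)=6; μ^(2)=0; μ^(3)=-1/2; μ^(4)=-2; μ^(5)=-3

((0, 0, 2, 0, 0, 0); (0, 0, 1, 1, 1, 1); (1, 1, 0, 0, 0, 0); (0, 0, 0, 0, 1, 0); (0, 3, 0, 0, 0, 0))


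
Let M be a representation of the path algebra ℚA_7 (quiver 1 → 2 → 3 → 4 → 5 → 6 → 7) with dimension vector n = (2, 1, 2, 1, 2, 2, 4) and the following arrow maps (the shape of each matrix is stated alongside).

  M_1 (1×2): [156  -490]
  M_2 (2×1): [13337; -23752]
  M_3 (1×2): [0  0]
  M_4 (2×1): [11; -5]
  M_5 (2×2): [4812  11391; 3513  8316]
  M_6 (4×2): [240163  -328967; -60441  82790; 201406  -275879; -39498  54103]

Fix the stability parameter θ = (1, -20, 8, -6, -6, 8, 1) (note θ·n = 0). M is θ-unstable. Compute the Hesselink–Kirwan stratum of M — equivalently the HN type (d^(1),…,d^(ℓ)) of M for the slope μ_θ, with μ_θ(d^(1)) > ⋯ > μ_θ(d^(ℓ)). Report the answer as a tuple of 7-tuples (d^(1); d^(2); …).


Via rank(M_{q-1}∘⋯∘M_p): M ≅ I[1,1], I[1,3], I[3,3], I[4,7], I[5,7], I[7,7]^2.
μ_θ-semistable layers: μ^(1)=8; μ^(2)=9/2; μ^(3)=1; μ^(4)=-6; μ^(5)=-19/2

((0, 0, 2, 0, 0, 0, 0); (0, 0, 0, 0, 0, 2, 2); (1, 0, 0, 0, 0, 0, 2); (0, 0, 0, 1, 2, 0, 0); (1, 1, 0, 0, 0, 0, 0))


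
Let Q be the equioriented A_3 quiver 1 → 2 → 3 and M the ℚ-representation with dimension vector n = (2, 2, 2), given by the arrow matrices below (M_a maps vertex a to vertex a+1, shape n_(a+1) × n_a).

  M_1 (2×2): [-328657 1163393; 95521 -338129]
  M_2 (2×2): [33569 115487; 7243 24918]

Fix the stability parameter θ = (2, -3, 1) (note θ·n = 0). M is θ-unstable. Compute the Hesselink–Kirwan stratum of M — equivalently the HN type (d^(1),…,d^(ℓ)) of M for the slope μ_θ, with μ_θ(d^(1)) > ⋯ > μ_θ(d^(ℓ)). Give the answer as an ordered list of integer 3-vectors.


Via rank(M_{q-1}∘⋯∘M_p): M ≅ I[1,1], I[1,3], I[2,3].
μ_θ-semistable layers: μ^(1)=2; μ^(2)=1; μ^(3)=-1/2; μ^(4)=-3

((1, 0, 0); (0, 0, 2); (1, 1, 0); (0, 1, 0))


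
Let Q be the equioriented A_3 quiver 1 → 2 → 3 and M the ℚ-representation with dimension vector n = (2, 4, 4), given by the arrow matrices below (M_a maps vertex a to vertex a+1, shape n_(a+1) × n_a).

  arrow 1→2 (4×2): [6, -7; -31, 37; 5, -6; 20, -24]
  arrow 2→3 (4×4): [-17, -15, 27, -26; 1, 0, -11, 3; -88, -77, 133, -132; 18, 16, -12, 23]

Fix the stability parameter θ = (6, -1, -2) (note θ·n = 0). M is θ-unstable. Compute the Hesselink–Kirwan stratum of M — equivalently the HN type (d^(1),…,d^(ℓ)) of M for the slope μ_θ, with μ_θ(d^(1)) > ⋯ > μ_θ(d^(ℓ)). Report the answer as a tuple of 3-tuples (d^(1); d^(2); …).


Barcode: M ≅ I[1,3]^2, I[2,3]^2. HN layers by μ_θ (2 steps, strictly decreasing):
  μ^(1)=1; μ^(2)=-3/2

((2, 2, 2); (0, 2, 2))


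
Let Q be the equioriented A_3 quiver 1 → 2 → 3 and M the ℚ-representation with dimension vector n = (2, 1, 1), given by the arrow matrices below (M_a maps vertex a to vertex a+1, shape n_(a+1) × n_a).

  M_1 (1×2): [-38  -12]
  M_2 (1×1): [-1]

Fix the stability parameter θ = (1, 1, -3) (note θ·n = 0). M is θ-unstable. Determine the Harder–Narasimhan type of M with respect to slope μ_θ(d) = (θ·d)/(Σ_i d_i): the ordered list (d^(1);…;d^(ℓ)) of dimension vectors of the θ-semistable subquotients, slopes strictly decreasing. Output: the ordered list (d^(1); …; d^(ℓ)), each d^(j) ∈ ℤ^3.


Interval decomposition of M: I[1,1], I[1,3].
HN type (ℓ=2): μ^(1)=1; μ^(2)=-1/3

((1, 0, 0); (1, 1, 1))


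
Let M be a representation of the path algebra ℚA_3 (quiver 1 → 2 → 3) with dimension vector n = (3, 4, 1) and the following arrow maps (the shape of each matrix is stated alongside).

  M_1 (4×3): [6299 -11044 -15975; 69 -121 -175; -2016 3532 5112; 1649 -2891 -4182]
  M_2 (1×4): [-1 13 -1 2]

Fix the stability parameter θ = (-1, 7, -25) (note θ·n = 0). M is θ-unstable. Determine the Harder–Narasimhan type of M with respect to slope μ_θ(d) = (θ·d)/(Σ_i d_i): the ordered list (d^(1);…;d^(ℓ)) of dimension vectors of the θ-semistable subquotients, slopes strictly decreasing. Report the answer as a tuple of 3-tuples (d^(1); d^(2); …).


Interval decomposition of M: I[1,2]^2, I[1,3], I[2,2].
HN type (ℓ=3): μ^(1)=7; μ^(2)=-1; μ^(3)=-19/3

((0, 3, 0); (2, 0, 0); (1, 1, 1))


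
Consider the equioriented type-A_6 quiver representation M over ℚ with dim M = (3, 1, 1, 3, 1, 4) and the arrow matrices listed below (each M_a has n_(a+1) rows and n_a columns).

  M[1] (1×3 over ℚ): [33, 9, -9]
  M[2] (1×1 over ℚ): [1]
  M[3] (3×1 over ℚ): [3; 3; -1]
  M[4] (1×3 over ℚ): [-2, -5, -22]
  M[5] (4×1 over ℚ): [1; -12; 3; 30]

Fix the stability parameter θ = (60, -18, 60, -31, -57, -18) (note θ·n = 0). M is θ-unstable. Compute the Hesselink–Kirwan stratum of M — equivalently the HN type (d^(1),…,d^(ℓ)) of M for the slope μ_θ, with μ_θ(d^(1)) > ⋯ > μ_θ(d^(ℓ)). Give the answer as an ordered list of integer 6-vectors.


Interval decomposition of M: I[1,1]^2, I[1,6], I[4,4]^2, I[6,6]^3.
HN type (ℓ=4): μ^(1)=60; μ^(2)=-2/3; μ^(3)=-18; μ^(4)=-31

((2, 0, 0, 0, 0, 0); (1, 1, 1, 1, 1, 1); (0, 0, 0, 0, 0, 3); (0, 0, 0, 2, 0, 0))


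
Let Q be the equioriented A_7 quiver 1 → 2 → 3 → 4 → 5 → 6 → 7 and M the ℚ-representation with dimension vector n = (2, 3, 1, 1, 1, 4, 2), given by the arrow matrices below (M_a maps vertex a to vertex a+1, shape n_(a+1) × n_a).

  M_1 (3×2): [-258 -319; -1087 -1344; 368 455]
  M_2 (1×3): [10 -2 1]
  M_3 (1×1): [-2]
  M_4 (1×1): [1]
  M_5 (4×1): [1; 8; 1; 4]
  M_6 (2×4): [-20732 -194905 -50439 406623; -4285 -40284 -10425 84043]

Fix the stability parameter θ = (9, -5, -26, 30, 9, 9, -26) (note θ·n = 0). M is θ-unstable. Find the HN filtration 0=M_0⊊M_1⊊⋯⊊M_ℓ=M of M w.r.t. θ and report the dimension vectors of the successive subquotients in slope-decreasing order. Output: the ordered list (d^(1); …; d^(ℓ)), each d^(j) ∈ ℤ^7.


Barcode: M ≅ I[1,2], I[1,7], I[2,2], I[6,6]^2, I[6,7]. HN layers by μ_θ (6 steps, strictly decreasing):
  μ^(1)=9; μ^(2)=11/2; μ^(3)=2; μ^(4)=-5; μ^(5)=-22/3; μ^(6)=-17/2

((0, 0, 0, 0, 0, 2, 0); (0, 0, 0, 1, 1, 1, 1); (1, 1, 0, 0, 0, 0, 0); (0, 1, 0, 0, 0, 0, 0); (1, 1, 1, 0, 0, 0, 0); (0, 0, 0, 0, 0, 1, 1))


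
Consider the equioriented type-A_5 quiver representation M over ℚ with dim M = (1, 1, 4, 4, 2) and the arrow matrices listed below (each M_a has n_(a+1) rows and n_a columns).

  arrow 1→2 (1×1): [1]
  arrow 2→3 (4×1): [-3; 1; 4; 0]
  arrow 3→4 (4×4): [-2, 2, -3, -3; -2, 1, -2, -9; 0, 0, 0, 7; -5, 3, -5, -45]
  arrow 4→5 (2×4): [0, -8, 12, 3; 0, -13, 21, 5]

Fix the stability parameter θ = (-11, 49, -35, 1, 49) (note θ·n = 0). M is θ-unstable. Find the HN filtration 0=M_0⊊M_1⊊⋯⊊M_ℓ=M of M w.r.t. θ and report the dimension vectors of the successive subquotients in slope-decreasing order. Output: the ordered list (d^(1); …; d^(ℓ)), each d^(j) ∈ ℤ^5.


Barcode: M ≅ I[1,5], I[3,4]^2, I[3,5]. HN layers by μ_θ (5 steps, strictly decreasing):
  μ^(1)=49; μ^(2)=5; μ^(3)=1; μ^(4)=-11; μ^(5)=-35

((0, 0, 0, 0, 2); (0, 1, 1, 1, 0); (0, 0, 0, 3, 0); (1, 0, 0, 0, 0); (0, 0, 3, 0, 0))


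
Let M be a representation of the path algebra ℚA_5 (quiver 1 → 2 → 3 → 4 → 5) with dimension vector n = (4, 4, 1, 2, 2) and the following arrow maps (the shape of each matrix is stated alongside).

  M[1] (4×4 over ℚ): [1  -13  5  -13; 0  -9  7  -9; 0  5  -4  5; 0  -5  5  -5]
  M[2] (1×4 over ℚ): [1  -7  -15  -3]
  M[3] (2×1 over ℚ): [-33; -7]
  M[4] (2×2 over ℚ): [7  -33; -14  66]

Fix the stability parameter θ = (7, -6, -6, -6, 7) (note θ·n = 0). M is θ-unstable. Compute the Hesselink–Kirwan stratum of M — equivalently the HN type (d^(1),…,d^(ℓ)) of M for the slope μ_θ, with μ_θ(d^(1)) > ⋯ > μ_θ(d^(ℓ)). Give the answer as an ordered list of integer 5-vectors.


Via rank(M_{q-1}∘⋯∘M_p): M ≅ I[1,1], I[1,2]^2, I[1,4], I[2,2], I[4,5], I[5,5].
μ_θ-semistable layers: μ^(1)=7; μ^(2)=1/2; μ^(3)=-11/4; μ^(4)=-6

((1, 0, 0, 0, 2); (2, 2, 0, 0, 0); (1, 1, 1, 1, 0); (0, 1, 0, 1, 0))


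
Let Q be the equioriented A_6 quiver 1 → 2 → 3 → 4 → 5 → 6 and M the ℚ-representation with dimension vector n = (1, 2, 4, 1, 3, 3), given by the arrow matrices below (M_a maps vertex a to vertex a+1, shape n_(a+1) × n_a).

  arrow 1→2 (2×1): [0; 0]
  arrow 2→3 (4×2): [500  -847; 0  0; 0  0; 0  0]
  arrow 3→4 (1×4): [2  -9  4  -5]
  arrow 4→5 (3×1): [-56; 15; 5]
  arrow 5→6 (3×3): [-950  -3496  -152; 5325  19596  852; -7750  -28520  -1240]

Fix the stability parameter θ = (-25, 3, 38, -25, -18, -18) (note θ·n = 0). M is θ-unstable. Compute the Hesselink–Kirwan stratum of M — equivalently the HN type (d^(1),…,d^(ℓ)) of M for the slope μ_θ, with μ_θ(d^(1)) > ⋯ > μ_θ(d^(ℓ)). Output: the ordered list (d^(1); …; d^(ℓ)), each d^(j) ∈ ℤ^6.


Via rank(M_{q-1}∘⋯∘M_p): M ≅ I[1,1], I[2,2], I[2,5], I[3,3]^3, I[5,5], I[5,6], I[6,6]^2.
μ_θ-semistable layers: μ^(1)=38; μ^(2)=3; μ^(3)=-1/2; μ^(4)=-18; μ^(5)=-25

((0, 0, 3, 0, 0, 0); (0, 1, 0, 0, 0, 0); (0, 1, 1, 1, 1, 0); (0, 0, 0, 0, 2, 3); (1, 0, 0, 0, 0, 0))


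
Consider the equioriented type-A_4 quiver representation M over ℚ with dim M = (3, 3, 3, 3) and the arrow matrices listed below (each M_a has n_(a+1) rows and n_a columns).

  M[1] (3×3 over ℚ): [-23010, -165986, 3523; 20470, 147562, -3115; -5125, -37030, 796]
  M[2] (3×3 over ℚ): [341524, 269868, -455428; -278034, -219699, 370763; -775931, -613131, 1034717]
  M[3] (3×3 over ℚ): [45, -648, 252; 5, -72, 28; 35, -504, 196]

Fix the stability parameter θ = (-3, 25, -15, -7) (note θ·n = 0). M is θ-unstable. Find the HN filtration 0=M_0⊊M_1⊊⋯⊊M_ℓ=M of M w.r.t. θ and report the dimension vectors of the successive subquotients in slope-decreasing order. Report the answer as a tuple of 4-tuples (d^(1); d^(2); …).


Barcode: M ≅ I[1,1], I[1,3]^2, I[2,2], I[3,4], I[4,4]^2. HN layers by μ_θ (5 steps, strictly decreasing):
  μ^(1)=25; μ^(2)=5; μ^(3)=-3; μ^(4)=-7; μ^(5)=-15

((0, 1, 0, 0); (0, 2, 2, 0); (3, 0, 0, 0); (0, 0, 0, 3); (0, 0, 1, 0))


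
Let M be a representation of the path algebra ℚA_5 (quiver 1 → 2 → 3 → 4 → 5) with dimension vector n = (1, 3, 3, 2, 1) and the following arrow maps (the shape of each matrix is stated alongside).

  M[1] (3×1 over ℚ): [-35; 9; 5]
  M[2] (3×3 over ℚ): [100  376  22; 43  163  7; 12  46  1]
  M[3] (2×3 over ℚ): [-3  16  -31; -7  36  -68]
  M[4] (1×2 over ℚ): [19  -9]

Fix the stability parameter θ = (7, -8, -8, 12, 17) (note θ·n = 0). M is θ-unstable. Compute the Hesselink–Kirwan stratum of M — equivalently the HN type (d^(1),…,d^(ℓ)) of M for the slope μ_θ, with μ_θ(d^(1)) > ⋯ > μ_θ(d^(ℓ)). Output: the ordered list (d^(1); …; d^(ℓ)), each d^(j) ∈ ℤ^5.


Barcode: M ≅ I[1,5], I[2,2], I[2,3], I[3,4]. HN layers by μ_θ (4 steps, strictly decreasing):
  μ^(1)=17; μ^(2)=12; μ^(3)=-3; μ^(4)=-8

((0, 0, 0, 0, 1); (0, 0, 0, 2, 0); (1, 1, 1, 0, 0); (0, 2, 2, 0, 0))


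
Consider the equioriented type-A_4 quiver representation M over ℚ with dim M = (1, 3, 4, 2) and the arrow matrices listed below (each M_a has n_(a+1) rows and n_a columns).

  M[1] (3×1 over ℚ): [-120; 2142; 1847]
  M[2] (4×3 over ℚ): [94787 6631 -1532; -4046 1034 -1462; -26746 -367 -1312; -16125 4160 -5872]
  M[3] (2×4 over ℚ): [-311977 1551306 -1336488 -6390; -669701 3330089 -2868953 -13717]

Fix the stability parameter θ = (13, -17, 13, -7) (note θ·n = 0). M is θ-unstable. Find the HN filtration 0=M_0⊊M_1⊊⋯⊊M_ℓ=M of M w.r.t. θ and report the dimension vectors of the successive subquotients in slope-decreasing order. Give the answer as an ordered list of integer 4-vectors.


Via rank(M_{q-1}∘⋯∘M_p): M ≅ I[1,4], I[2,3], I[2,4], I[3,3].
μ_θ-semistable layers: μ^(1)=13; μ^(2)=3; μ^(3)=-2; μ^(4)=-17

((0, 0, 2, 0); (0, 0, 2, 2); (1, 1, 0, 0); (0, 2, 0, 0))


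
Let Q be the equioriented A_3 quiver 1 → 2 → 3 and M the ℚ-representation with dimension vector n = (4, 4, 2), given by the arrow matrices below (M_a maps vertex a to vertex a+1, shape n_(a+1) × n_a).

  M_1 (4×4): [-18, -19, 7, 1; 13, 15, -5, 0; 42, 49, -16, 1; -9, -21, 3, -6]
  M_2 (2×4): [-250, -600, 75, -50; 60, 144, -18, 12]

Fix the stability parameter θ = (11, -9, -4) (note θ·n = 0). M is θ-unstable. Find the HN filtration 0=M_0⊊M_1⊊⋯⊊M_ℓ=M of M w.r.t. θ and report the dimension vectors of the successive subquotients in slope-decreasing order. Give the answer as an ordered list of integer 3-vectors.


Interval decomposition of M: I[1,1], I[1,2]^2, I[1,3], I[2,2], I[3,3].
HN type (ℓ=5): μ^(1)=11; μ^(2)=1; μ^(3)=-2/3; μ^(4)=-4; μ^(5)=-9

((1, 0, 0); (2, 2, 0); (1, 1, 1); (0, 0, 1); (0, 1, 0))


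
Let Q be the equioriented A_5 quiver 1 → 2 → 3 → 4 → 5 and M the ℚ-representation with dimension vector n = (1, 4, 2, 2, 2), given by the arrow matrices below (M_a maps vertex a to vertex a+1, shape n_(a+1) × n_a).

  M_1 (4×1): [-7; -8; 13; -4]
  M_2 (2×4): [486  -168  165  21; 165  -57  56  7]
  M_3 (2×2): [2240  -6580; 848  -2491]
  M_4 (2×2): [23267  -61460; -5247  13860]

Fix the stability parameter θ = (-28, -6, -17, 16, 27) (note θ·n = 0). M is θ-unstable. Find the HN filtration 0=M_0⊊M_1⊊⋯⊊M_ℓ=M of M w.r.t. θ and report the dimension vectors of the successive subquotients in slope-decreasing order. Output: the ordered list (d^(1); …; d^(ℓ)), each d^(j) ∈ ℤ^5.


Via rank(M_{q-1}∘⋯∘M_p): M ≅ I[1,4], I[2,2]^2, I[2,3], I[4,5], I[5,5].
μ_θ-semistable layers: μ^(1)=27; μ^(2)=16; μ^(3)=-6; μ^(4)=-23/2; μ^(5)=-28

((0, 0, 0, 0, 2); (0, 0, 0, 2, 0); (0, 2, 0, 0, 0); (0, 2, 2, 0, 0); (1, 0, 0, 0, 0))


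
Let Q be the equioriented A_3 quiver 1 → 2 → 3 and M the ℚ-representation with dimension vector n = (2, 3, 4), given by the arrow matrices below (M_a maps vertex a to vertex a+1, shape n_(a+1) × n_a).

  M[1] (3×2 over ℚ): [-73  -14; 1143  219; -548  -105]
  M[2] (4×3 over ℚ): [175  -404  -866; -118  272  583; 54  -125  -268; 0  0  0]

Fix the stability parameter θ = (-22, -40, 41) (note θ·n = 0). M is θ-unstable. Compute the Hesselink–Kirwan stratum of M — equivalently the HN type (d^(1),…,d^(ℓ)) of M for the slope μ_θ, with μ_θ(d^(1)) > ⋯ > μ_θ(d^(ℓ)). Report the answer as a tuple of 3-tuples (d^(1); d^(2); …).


Barcode: M ≅ I[1,3]^2, I[2,3], I[3,3]. HN layers by μ_θ (3 steps, strictly decreasing):
  μ^(1)=41; μ^(2)=-31; μ^(3)=-40

((0, 0, 4); (2, 2, 0); (0, 1, 0))


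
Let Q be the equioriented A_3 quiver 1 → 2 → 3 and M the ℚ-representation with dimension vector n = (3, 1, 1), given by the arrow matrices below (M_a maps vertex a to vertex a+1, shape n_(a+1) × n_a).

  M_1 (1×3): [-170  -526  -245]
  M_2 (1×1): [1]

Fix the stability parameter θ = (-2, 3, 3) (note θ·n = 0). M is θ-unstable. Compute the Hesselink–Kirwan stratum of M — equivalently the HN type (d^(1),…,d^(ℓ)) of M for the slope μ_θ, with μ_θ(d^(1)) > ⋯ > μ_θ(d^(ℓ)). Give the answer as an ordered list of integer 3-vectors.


Via rank(M_{q-1}∘⋯∘M_p): M ≅ I[1,1]^2, I[1,3].
μ_θ-semistable layers: μ^(1)=3; μ^(2)=-2

((0, 1, 1); (3, 0, 0))


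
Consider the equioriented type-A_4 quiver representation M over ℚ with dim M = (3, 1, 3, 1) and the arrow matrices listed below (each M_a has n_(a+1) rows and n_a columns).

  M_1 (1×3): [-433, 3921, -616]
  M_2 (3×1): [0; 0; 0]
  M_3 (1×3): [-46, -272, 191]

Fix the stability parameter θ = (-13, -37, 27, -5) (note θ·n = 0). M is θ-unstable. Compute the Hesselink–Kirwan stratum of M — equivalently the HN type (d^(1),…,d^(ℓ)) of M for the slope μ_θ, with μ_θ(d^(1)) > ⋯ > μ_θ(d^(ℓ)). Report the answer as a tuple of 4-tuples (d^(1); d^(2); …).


Via rank(M_{q-1}∘⋯∘M_p): M ≅ I[1,1]^2, I[1,2], I[3,3]^2, I[3,4].
μ_θ-semistable layers: μ^(1)=27; μ^(2)=11; μ^(3)=-13; μ^(4)=-25

((0, 0, 2, 0); (0, 0, 1, 1); (2, 0, 0, 0); (1, 1, 0, 0))


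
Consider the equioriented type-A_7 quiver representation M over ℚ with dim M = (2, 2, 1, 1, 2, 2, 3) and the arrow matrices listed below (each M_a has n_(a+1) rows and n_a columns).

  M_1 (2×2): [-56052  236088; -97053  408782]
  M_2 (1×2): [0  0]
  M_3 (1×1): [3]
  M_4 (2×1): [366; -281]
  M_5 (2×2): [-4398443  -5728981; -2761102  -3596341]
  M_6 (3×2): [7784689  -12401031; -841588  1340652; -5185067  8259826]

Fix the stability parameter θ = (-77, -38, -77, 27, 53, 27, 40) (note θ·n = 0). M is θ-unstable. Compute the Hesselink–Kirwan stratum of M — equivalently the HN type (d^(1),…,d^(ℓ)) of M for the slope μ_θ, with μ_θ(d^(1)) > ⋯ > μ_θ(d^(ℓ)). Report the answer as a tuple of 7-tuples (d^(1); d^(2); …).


Interval decomposition of M: I[1,1], I[1,2], I[2,2], I[3,7], I[5,7], I[7,7].
HN type (ℓ=4): μ^(1)=40; μ^(2)=27; μ^(3)=-38; μ^(4)=-77

((0, 0, 0, 0, 2, 2, 3); (0, 0, 0, 1, 0, 0, 0); (0, 2, 0, 0, 0, 0, 0); (2, 0, 1, 0, 0, 0, 0))


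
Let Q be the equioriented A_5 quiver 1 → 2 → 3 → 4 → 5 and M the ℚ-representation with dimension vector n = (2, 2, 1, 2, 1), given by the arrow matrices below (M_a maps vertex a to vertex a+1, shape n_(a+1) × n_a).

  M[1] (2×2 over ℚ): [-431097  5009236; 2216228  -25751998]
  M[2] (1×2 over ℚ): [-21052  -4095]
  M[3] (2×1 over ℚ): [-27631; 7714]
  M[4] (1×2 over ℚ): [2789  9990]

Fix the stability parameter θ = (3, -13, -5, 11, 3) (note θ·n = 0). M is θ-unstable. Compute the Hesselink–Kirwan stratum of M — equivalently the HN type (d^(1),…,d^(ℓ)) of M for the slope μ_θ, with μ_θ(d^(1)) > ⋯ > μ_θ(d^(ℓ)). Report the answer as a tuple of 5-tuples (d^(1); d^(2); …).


Via rank(M_{q-1}∘⋯∘M_p): M ≅ I[1,2], I[1,5], I[4,4].
μ_θ-semistable layers: μ^(1)=11; μ^(2)=7; μ^(3)=-5

((0, 0, 0, 1, 0); (0, 0, 0, 1, 1); (2, 2, 1, 0, 0))


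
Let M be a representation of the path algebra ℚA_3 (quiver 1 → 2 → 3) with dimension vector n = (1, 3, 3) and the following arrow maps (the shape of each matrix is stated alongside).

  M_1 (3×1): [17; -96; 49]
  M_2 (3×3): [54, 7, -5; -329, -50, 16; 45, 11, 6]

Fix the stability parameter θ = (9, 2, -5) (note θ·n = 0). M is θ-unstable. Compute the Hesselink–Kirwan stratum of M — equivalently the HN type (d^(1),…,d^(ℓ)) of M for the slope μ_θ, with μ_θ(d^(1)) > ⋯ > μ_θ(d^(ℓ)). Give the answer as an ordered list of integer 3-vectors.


Interval decomposition of M: I[1,3], I[2,3]^2.
HN type (ℓ=2): μ^(1)=2; μ^(2)=-3/2

((1, 1, 1); (0, 2, 2))


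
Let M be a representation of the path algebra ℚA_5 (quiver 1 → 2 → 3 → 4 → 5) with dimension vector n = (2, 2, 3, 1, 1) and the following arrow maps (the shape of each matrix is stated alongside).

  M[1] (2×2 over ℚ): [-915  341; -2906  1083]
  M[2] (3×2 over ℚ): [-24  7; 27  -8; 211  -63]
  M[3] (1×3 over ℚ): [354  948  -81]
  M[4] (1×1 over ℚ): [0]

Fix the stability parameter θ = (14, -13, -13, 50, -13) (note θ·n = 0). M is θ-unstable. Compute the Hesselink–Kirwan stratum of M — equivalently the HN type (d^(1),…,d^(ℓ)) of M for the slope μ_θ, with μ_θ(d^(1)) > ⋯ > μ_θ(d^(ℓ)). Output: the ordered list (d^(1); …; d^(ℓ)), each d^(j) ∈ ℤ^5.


Via rank(M_{q-1}∘⋯∘M_p): M ≅ I[1,3], I[1,4], I[3,3], I[5,5].
μ_θ-semistable layers: μ^(1)=50; μ^(2)=-4; μ^(3)=-13

((0, 0, 0, 1, 0); (2, 2, 2, 0, 0); (0, 0, 1, 0, 1))


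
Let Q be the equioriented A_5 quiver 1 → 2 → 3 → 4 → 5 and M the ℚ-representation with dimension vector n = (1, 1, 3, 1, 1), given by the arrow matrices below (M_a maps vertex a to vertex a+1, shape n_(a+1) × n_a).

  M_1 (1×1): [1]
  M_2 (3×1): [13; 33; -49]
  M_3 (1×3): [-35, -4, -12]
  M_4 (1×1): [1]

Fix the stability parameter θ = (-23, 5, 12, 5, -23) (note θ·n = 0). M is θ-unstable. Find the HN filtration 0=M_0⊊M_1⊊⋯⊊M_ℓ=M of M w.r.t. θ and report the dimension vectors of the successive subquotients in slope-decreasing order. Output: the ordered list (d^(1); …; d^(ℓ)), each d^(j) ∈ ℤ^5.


Interval decomposition of M: I[1,5], I[3,3]^2.
HN type (ℓ=3): μ^(1)=12; μ^(2)=-1/4; μ^(3)=-23

((0, 0, 2, 0, 0); (0, 1, 1, 1, 1); (1, 0, 0, 0, 0))


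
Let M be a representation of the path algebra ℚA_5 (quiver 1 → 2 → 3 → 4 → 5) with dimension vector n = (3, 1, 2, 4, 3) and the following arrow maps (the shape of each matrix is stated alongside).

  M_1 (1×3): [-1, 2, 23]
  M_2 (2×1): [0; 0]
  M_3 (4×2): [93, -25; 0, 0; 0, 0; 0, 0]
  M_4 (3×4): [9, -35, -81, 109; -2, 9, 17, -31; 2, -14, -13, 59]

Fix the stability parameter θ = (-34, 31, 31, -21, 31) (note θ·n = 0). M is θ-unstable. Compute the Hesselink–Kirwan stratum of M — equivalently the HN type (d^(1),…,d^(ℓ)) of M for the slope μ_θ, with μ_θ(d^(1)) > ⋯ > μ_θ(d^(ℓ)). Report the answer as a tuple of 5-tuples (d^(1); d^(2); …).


Interval decomposition of M: I[1,1]^2, I[1,2], I[3,3], I[3,5], I[4,4], I[4,5]^2.
HN type (ℓ=4): μ^(1)=31; μ^(2)=5; μ^(3)=-21; μ^(4)=-34

((0, 1, 1, 0, 3); (0, 0, 1, 1, 0); (0, 0, 0, 3, 0); (3, 0, 0, 0, 0))


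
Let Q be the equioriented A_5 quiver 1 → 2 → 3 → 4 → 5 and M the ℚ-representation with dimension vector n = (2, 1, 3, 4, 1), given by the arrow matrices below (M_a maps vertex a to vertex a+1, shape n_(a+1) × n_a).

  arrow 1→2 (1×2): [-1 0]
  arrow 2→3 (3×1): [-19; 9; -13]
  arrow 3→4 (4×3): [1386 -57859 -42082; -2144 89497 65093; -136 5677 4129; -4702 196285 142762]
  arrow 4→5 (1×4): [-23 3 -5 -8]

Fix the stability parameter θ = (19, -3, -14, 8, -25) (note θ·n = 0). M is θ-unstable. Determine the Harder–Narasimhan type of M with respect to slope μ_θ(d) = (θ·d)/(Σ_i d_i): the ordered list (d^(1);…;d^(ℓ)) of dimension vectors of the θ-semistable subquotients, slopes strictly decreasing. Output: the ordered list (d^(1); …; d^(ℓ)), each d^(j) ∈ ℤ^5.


Barcode: M ≅ I[1,1], I[1,5], I[3,4]^2, I[4,4]. HN layers by μ_θ (4 steps, strictly decreasing):
  μ^(1)=19; μ^(2)=8; μ^(3)=-3; μ^(4)=-14

((1, 0, 0, 0, 0); (0, 0, 0, 3, 0); (1, 1, 1, 1, 1); (0, 0, 2, 0, 0))


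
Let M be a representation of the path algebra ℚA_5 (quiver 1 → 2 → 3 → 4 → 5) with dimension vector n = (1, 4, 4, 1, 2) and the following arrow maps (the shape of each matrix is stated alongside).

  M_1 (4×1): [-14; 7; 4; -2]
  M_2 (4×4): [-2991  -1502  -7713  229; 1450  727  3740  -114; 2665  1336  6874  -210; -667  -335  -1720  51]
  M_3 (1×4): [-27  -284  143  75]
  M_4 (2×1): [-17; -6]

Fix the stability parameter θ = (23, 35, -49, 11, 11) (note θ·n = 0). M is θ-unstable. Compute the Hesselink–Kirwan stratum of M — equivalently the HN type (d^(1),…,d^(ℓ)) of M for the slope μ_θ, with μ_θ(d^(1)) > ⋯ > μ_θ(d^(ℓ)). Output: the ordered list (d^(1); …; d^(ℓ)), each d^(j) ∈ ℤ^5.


Interval decomposition of M: I[1,5], I[2,3]^3, I[5,5].
HN type (ℓ=3): μ^(1)=11; μ^(2)=3; μ^(3)=-7

((0, 0, 0, 1, 2); (1, 1, 1, 0, 0); (0, 3, 3, 0, 0))


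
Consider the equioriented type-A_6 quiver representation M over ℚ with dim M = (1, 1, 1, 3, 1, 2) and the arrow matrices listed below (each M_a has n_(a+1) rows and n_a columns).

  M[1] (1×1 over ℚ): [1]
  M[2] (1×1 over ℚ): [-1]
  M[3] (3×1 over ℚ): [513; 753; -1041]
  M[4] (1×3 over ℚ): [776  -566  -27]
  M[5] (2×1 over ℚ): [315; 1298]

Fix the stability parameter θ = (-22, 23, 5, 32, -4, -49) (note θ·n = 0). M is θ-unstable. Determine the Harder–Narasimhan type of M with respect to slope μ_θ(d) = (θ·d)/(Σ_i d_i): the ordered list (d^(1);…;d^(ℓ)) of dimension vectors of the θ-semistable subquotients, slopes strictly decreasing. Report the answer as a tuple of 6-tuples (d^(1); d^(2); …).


Interval decomposition of M: I[1,6], I[4,4]^2, I[6,6].
HN type (ℓ=4): μ^(1)=32; μ^(2)=7/5; μ^(3)=-22; μ^(4)=-49

((0, 0, 0, 2, 0, 0); (0, 1, 1, 1, 1, 1); (1, 0, 0, 0, 0, 0); (0, 0, 0, 0, 0, 1))
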